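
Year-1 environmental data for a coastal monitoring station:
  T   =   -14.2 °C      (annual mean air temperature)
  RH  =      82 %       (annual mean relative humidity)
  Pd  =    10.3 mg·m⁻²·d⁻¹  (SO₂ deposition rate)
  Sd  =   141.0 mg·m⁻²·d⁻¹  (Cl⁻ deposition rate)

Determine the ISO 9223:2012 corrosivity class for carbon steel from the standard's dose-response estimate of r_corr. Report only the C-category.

carbon steel: f(T) = +0.150·(T−10) [T≤10 °C] = -3.6300
  sulphur-dioxide contribution → 0.8136 μm/a
  chloride contribution → 18.61 μm/a
  ⇒ r_corr(carbon steel) = 19.42 μm/a
19.4 μm/a falls in (1.3, 25] for carbon steel → category C2

C2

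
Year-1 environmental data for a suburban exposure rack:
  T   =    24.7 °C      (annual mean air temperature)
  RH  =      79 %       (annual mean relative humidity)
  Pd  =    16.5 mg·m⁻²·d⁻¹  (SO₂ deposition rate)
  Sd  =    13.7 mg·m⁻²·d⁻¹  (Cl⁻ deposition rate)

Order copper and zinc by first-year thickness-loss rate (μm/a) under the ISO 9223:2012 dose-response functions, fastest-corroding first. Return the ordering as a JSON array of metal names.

copper: temperature factor f = -0.080·(14.7) = -1.1760
  SO₂ term: 0.0053·16.5^0.26·exp(0.059·79-1.1760) = 0.3584
  Sd branch = 0.01025·Sd^0.27·e^(0.036·RH+0.049·T) = 1.198 μm/a
  r_corr = 0.3584 + 1.198 = 1.556 μm/a
zinc: f(T) = -0.071·(T−10) [T>10 °C] = -1.0437
  SO₂ term: 0.0129·16.5^0.44·exp(0.046·79-1.0437) = 0.5905
  Cl⁻ term: 0.0175·13.7^0.57·exp(0.008·79+0.085·24.7) = 1.195
  r_corr = 0.5905 + 1.195 = 1.785 μm/a
Ordering by μm/a: zinc (1.79) > copper (1.56)

["zinc", "copper"]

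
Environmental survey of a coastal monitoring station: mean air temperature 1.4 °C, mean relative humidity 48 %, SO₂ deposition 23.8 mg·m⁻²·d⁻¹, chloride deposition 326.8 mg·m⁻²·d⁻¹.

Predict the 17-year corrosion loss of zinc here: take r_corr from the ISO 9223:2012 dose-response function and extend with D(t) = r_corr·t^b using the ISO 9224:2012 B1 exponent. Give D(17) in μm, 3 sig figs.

zinc: f(T) = +0.038·(T−10) [T≤10 °C] = -0.3268
  SO₂ term: 0.0129·23.8^0.44·exp(0.046·48-0.3268) = 0.3414
  Cl⁻ term: 0.0175·326.8^0.57·exp(0.008·48+0.085·1.4) = 0.7846
  r_corr = 0.3414 + 0.7846 = 1.126 μm/a
ISO 9224: D(t) = r_corr · t^b with b = 0.813 (zinc, B1)
  D(17) = 1.126 × 17^0.813 = 1.126 × 10.01 = 11.27 μm

D(17) = 11.3 μm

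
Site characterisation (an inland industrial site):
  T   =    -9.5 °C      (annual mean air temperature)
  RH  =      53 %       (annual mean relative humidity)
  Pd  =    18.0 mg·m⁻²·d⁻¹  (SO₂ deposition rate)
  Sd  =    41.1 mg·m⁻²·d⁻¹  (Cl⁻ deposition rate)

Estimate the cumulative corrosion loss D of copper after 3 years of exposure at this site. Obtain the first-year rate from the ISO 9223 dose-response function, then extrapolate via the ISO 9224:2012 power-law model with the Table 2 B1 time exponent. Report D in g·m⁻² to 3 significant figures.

copper: f(T) = +0.126·(T−10) [T≤10 °C] = -2.4570
  sulphur-dioxide contribution → 0.02196 μm/a
  chloride contribution → 0.1183 μm/a
  ⇒ r_corr(copper) = 0.1402 μm/a
ISO 9224: D(t) = r_corr · t^b with b = 0.667 (copper, B1)
  D(3) = 0.1402 × 3^0.667 = 0.1402 × 2.081 = 0.2918 μm
  Mass loss = 0.2918 μm × 8.96 g/cm³ = 2.615 g·m⁻²

D(3) = 2.61 g·m⁻²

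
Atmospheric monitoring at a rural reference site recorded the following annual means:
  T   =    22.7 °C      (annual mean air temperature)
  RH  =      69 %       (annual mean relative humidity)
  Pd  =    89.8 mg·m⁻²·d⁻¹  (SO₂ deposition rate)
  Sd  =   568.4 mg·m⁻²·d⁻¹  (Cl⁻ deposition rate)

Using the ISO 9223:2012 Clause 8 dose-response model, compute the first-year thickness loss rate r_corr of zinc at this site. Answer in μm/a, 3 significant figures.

zinc: f(T) = -0.071·(T−10) [T>10 °C] = -0.9017
  SO₂ term: 0.0129·89.8^0.44·exp(0.046·69-0.9017) = 0.9055
  Sd branch = 0.0175·Sd^0.57·e^(0.008·RH+0.085·T) = 7.778 μm/a
  sum: 0.9055 + 7.778 → r_corr = 8.684 μm/a

r_corr = 8.68 μm/a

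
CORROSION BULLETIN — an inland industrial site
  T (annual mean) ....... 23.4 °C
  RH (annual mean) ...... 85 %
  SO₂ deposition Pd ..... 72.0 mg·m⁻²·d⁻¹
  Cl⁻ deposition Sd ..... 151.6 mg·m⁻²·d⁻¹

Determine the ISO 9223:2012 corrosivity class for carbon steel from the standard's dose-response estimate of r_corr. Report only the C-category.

carbon steel: temperature factor f = -0.054·(13.4) = -0.7236
  sulphur-dioxide contribution → 43.43 μm/a
  chloride contribution → 96.68 μm/a
  ⇒ r_corr(carbon steel) = 140.1 μm/a
ISO 9223 Table 2 (carbon steel): 80 < 140 ≤ 200 μm/a ⇒ C5

C5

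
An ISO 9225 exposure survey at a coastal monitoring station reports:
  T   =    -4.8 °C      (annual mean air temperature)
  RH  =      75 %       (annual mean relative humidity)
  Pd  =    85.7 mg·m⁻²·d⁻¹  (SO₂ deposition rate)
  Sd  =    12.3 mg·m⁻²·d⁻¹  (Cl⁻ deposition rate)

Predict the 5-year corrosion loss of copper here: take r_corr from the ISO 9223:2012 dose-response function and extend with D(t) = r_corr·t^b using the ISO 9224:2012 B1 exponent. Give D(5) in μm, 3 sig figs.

copper: T≤10 °C ⇒ hinge +0.126·(-4.8−10) = -1.8648
  sulphur-dioxide contribution → 0.2181 μm/a
  chloride contribution → 0.2374 μm/a
  ⇒ r_corr(copper) = 0.4555 μm/a
Long-term exponent b (ISO 9224 Table 2, B1) = 0.667
  D(5) = 0.4555 × 5^0.667 = 0.4555 × 2.926 = 1.333 μm

D(5) = 1.33 μm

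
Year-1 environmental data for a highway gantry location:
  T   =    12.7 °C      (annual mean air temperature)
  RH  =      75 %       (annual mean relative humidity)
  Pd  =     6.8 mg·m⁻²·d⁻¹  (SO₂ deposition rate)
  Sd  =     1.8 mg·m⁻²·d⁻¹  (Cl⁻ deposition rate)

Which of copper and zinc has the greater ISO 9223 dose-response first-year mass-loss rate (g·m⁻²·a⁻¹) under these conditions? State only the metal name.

copper

copper: T>10 °C ⇒ hinge -0.080·(12.7−10) = -0.2160
  sulphur-dioxide contribution → 0.587 μm/a
  chloride contribution → 0.333 μm/a
  total first-year rate 0.9201 μm/a
  mass loss = 0.9201 μm/a × 8.96 g/cm³ = 8.244 g·m⁻²·a⁻¹
zinc: f(T) = -0.071·(T−10) [T>10 °C] = -0.1917
  sulphur-dioxide contribution → 0.7797 μm/a
  chloride contribution → 0.1312 μm/a
  ⇒ r_corr(zinc) = 0.911 μm/a
  mass loss = 0.911 μm/a × 7.14 g/cm³ = 6.504 g·m⁻²·a⁻¹
Ordering by g·m⁻²·a⁻¹: copper (8.24) > zinc (6.5)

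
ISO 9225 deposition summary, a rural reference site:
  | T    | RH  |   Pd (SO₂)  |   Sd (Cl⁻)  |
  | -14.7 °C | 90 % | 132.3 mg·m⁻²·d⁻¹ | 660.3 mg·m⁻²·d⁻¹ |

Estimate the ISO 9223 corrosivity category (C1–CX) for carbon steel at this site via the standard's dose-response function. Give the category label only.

carbon steel: temperature factor f = +0.150·(-24.7) = -3.7050
  Pd branch = 1.77·Pd^0.52·e^(0.02·RH+f) = 3.341 μm/a
  Sd branch = 0.102·Sd^0.62·e^(0.033·RH+0.04·T) = 61.85 μm/a
  r_corr = 3.341 + 61.85 = 65.19 μm/a
65.2 μm/a falls in (50, 80] for carbon steel → category C4

C4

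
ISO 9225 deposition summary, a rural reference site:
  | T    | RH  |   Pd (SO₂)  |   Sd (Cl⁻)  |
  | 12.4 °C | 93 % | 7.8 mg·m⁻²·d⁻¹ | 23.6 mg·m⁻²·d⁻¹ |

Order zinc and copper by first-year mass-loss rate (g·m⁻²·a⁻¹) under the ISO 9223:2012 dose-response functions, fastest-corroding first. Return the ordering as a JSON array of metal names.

["copper", "zinc"]

zinc: temperature factor f = -0.071·(2.4) = -0.1704
  Pd branch = 0.0129·Pd^0.44·e^(0.046·RH+f) = 1.937 μm/a
  Sd branch = 0.0175·Sd^0.57·e^(0.008·RH+0.085·T) = 0.6404 μm/a
  sum: 1.937 + 0.6404 → r_corr = 2.577 μm/a
  mass loss = 2.577 μm/a × 7.14 g/cm³ = 18.4 g·m⁻²·a⁻¹
copper: temperature factor f = -0.080·(2.4) = -0.1920
  SO₂ term: 0.0053·7.8^0.26·exp(0.059·93-0.1920) = 1.802
  Cl⁻ term: 0.01025·23.6^0.27·exp(0.036·93+0.049·12.4) = 1.257
  r_corr = 1.802 + 1.257 = 3.059 μm/a
  mass loss = 3.059 μm/a × 8.96 g/cm³ = 27.41 g·m⁻²·a⁻¹
Ordering by g·m⁻²·a⁻¹: copper (27.4) > zinc (18.4)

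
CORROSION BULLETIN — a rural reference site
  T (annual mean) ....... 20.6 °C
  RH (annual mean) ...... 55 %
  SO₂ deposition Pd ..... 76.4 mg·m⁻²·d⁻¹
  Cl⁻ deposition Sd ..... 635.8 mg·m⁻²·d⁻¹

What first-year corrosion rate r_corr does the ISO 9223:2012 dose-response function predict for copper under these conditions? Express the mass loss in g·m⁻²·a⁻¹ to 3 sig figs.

r_corr = 12.0 g·m⁻²·a⁻¹

copper: f(T) = -0.080·(T−10) [T>10 °C] = -0.8480
  sulphur-dioxide contribution → 0.1798 μm/a
  chloride contribution → 1.164 μm/a
  ⇒ r_corr(copper) = 1.344 μm/a
Convert to mass loss: 1.344 μm/a × 8.96 g/cm³ = 12.04 g·m⁻²·a⁻¹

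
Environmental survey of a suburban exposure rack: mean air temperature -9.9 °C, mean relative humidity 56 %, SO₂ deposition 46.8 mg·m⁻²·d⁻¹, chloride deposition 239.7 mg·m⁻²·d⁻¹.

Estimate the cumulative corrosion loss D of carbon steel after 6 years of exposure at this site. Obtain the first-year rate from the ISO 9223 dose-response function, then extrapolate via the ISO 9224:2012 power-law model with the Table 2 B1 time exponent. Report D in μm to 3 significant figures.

carbon steel: temperature factor f = +0.150·(-19.9) = -2.9850
  sulphur-dioxide contribution → 2.026 μm/a
  chloride contribution → 13.02 μm/a
  total first-year rate 15.04 μm/a
Long-term exponent b (ISO 9224 Table 2, B1) = 0.523
  D(6) = 15.04 × 6^0.523 = 15.04 × 2.553 = 38.4 μm

D(6) = 38.4 μm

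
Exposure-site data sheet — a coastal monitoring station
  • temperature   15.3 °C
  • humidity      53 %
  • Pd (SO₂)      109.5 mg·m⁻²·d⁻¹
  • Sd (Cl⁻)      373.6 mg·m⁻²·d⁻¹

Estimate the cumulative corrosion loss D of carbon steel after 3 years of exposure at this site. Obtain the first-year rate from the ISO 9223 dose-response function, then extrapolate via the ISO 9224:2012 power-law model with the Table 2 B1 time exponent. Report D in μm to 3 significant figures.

D(3) = 154 μm

carbon steel: T>10 °C ⇒ hinge -0.054·(15.3−10) = -0.2862
  SO₂ term: 1.77·109.5^0.52·exp(0.02·53-0.2862) = 44.11
  Sd branch = 0.102·Sd^0.62·e^(0.033·RH+0.04·T) = 42.55 μm/a
  sum: 44.11 + 42.55 → r_corr = 86.66 μm/a
ISO 9224: D(t) = r_corr · t^b with b = 0.523 (carbon steel, B1)
  D(3) = 86.66 × 3^0.523 = 86.66 × 1.776 = 153.9 μm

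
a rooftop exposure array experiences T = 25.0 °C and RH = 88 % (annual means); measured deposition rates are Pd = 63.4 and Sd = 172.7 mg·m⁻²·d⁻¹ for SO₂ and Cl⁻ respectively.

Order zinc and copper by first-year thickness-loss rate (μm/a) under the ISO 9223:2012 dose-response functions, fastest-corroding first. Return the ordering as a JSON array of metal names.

["zinc", "copper"]

zinc: temperature factor f = -0.071·(15.0) = -1.0650
  SO₂ term: 0.0129·63.4^0.44·exp(0.046·88-1.0650) = 1.581
  Sd branch = 0.0175·Sd^0.57·e^(0.008·RH+0.085·T) = 5.584 μm/a
  sum: 1.581 + 5.584 → r_corr = 7.165 μm/a
copper: f(T) = -0.080·(T−10) [T>10 °C] = -1.2000
  SO₂ term: 0.0053·63.4^0.26·exp(0.059·88-1.2000) = 0.8444
  Sd branch = 0.01025·Sd^0.27·e^(0.036·RH+0.049·T) = 3.332 μm/a
  sum: 0.8444 + 3.332 → r_corr = 4.176 μm/a
Ordering by μm/a: zinc (7.16) > copper (4.18)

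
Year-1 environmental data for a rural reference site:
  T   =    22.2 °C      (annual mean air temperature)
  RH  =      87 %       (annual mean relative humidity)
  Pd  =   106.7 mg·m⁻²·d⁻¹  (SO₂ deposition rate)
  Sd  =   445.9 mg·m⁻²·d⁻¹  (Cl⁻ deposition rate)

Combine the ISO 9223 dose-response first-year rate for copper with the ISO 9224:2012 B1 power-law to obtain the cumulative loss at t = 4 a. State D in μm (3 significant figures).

copper: T>10 °C ⇒ hinge -0.080·(22.2−10) = -0.9760
  SO₂ term: 0.0053·106.7^0.26·exp(0.059·87-0.9760) = 1.14
  Cl⁻ term: 0.01025·445.9^0.27·exp(0.036·87+0.049·22.2) = 3.62
  sum: 1.14 + 3.62 → r_corr = 4.76 μm/a
ISO 9224: D(t) = r_corr · t^b with b = 0.667 (copper, B1)
  D(4) = 4.76 × 4^0.667 = 4.76 × 2.521 = 12 μm

D(4) = 12.0 μm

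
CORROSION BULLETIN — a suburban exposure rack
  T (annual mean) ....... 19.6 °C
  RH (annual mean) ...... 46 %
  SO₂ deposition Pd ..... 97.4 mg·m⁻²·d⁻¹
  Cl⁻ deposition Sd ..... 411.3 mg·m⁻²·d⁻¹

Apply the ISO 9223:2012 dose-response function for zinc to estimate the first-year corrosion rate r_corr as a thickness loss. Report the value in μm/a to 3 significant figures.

zinc: f(T) = -0.071·(T−10) [T>10 °C] = -0.6816
  SO₂ term: 0.0129·97.4^0.44·exp(0.046·46-0.6816) = 0.406
  Cl⁻ term: 0.0175·411.3^0.57·exp(0.008·46+0.085·19.6) = 4.135
  sum: 0.406 + 4.135 → r_corr = 4.541 μm/a

r_corr = 4.54 μm/a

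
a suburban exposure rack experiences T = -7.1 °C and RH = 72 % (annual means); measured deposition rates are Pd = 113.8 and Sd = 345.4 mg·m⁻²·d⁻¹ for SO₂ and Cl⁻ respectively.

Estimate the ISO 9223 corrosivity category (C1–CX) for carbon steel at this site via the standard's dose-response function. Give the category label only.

carbon steel: temperature factor f = +0.150·(-17.1) = -2.5650
  SO₂ term: 1.77·113.8^0.52·exp(0.02·72-2.5650) = 6.739
  Sd branch = 0.102·Sd^0.62·e^(0.033·RH+0.04·T) = 30.97 μm/a
  sum: 6.739 + 30.97 → r_corr = 37.71 μm/a
37.7 μm/a falls in (25, 50] for carbon steel → category C3

C3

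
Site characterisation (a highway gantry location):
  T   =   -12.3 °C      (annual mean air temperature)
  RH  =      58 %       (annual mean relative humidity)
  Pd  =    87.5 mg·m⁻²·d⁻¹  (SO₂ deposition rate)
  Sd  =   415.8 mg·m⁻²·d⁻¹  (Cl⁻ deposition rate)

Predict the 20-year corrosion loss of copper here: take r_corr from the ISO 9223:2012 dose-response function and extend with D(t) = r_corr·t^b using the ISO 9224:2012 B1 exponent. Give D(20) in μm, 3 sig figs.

D(20) = 1.93 μm

copper: T≤10 °C ⇒ hinge +0.126·(-12.3−10) = -2.8098
  Pd branch = 0.0053·Pd^0.26·e^(0.059·RH+f) = 0.03127 μm/a
  Sd branch = 0.01025·Sd^0.27·e^(0.036·RH+0.049·T) = 0.2306 μm/a
  r_corr = 0.03127 + 0.2306 = 0.2619 μm/a
Power-law: D(20) = r_corr · 20^0.667
  D(20) = 0.2619 × 20^0.667 = 0.2619 × 7.375 = 1.931 μm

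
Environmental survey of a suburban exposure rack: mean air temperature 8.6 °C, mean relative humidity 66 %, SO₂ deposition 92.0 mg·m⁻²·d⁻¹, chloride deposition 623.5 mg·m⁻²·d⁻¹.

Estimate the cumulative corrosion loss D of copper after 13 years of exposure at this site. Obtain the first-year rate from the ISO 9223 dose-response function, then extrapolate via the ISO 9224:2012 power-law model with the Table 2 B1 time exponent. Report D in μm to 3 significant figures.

D(13) = 9.20 μm

copper: temperature factor f = +0.126·(-1.4) = -0.1764
  SO₂ term: 0.0053·92.0^0.26·exp(0.059·66-0.1764) = 0.707
  Cl⁻ term: 0.01025·623.5^0.27·exp(0.036·66+0.049·8.6) = 0.9555
  r_corr = 0.707 + 0.9555 = 1.662 μm/a
ISO 9224: D(t) = r_corr · t^b with b = 0.667 (copper, B1)
  D(13) = 1.662 × 13^0.667 = 1.662 × 5.534 = 9.199 μm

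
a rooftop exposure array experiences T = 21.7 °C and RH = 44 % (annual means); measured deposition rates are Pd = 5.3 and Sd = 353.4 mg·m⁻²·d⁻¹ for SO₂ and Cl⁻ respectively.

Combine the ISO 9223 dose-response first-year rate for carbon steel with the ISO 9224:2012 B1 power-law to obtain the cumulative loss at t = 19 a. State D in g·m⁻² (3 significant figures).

carbon steel: temperature factor f = -0.054·(11.7) = -0.6318
  Pd branch = 1.77·Pd^0.52·e^(0.02·RH+f) = 5.4 μm/a
  Sd branch = 0.102·Sd^0.62·e^(0.033·RH+0.04·T) = 39.45 μm/a
  sum: 5.4 + 39.45 → r_corr = 44.85 μm/a
ISO 9224: D(t) = r_corr · t^b with b = 0.523 (carbon steel, B1)
  D(19) = 44.85 × 19^0.523 = 44.85 × 4.664 = 209.2 μm
  Mass loss = 209.2 μm × 7.85 g/cm³ = 1642 g·m⁻²

D(19) = 1.64e+03 g·m⁻²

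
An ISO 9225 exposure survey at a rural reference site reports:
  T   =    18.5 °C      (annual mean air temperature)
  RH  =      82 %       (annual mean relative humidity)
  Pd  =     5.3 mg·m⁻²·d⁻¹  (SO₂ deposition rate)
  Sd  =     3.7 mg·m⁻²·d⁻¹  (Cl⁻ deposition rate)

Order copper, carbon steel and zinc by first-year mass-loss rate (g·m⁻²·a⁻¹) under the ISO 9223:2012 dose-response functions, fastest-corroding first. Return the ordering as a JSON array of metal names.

copper: f(T) = -0.080·(T−10) [T>10 °C] = -0.6800
  sulphur-dioxide contribution → 0.5229 μm/a
  chloride contribution → 0.6916 μm/a
  total first-year rate 1.214 μm/a
  mass loss = 1.214 μm/a × 8.96 g/cm³ = 10.88 g·m⁻²·a⁻¹
carbon steel: temperature factor f = -0.054·(8.5) = -0.4590
  sulphur-dioxide contribution → 13.72 μm/a
  chloride contribution → 7.202 μm/a
  ⇒ r_corr(carbon steel) = 20.93 μm/a
  mass loss = 20.93 μm/a × 7.85 g/cm³ = 164.3 g·m⁻²·a⁻¹
zinc: f(T) = -0.071·(T−10) [T>10 °C] = -0.6035
  sulphur-dioxide contribution → 0.6388 μm/a
  chloride contribution → 0.3426 μm/a
  total first-year rate 0.9813 μm/a
  mass loss = 0.9813 μm/a × 7.14 g/cm³ = 7.007 g·m⁻²·a⁻¹
Ordering by g·m⁻²·a⁻¹: carbon steel (164) > copper (10.9) > zinc (7.01)

["carbon steel", "copper", "zinc"]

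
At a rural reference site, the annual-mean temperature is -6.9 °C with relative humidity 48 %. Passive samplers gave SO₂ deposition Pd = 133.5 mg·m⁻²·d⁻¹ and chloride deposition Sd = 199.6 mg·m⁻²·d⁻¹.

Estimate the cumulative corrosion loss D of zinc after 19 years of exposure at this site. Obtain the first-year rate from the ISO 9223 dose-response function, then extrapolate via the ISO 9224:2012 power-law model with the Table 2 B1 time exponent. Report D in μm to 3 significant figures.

D(19) = 9.03 μm

zinc: T≤10 °C ⇒ hinge +0.038·(-6.9−10) = -0.6422
  SO₂ term: 0.0129·133.5^0.44·exp(0.046·48-0.6422) = 0.5319
  Sd branch = 0.0175·Sd^0.57·e^(0.008·RH+0.085·T) = 0.2925 μm/a
  r_corr = 0.5319 + 0.2925 = 0.8244 μm/a
ISO 9224: D(t) = r_corr · t^b with b = 0.813 (zinc, B1)
  D(19) = 0.8244 × 19^0.813 = 0.8244 × 10.96 = 9.032 μm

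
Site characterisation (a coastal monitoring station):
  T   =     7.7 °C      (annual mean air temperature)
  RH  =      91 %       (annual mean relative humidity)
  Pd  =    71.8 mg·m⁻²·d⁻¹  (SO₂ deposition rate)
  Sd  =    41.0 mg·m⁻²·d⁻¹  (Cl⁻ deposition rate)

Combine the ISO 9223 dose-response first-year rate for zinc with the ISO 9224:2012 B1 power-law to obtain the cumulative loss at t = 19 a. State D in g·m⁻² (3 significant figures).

D(19) = 444 g·m⁻²

zinc: f(T) = +0.038·(T−10) [T≤10 °C] = -0.0874
  sulphur-dioxide contribution → 5.097 μm/a
  chloride contribution → 0.5791 μm/a
  total first-year rate 5.676 μm/a
ISO 9224: D(t) = r_corr · t^b with b = 0.813 (zinc, B1)
  D(19) = 5.676 × 19^0.813 = 5.676 × 10.96 = 62.18 μm
  Mass loss = 62.18 μm × 7.14 g/cm³ = 444 g·m⁻²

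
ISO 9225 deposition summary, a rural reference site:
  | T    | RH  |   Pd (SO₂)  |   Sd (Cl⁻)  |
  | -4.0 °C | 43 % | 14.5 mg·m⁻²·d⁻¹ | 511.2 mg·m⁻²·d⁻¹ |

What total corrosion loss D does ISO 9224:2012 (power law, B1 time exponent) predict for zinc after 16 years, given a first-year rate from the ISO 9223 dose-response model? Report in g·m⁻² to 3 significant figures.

D(16) = 53.9 g·m⁻²

zinc: temperature factor f = +0.038·(-14.0) = -0.5320
  SO₂ term: 0.0129·14.5^0.44·exp(0.046·43-0.5320) = 0.1777
  Cl⁻ term: 0.0175·511.2^0.57·exp(0.008·43+0.085·-4.0) = 0.6147
  sum: 0.1777 + 0.6147 → r_corr = 0.7924 μm/a
Long-term exponent b (ISO 9224 Table 2, B1) = 0.813
  D(16) = 0.7924 × 16^0.813 = 0.7924 × 9.527 = 7.549 μm
  Mass loss = 7.549 μm × 7.14 g/cm³ = 53.9 g·m⁻²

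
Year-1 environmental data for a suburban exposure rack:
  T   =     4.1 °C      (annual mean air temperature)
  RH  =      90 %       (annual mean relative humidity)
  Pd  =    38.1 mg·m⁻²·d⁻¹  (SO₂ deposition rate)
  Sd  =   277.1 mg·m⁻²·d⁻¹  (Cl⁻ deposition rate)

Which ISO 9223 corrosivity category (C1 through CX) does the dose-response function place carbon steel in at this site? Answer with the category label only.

carbon steel: f(T) = +0.150·(T−10) [T≤10 °C] = -0.8850
  sulphur-dioxide contribution → 29.34 μm/a
  chloride contribution → 76.58 μm/a
  total first-year rate 105.9 μm/a
Category bounds: 80…200 μm/a bracket r_corr ⇒ C5

C5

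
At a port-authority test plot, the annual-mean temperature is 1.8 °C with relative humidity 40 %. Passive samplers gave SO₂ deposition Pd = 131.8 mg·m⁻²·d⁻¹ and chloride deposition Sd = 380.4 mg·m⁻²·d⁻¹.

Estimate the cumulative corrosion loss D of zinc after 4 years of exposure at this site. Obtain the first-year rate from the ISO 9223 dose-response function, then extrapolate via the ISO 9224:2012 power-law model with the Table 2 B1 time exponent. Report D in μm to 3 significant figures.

D(4) = 4.14 μm

zinc: temperature factor f = +0.038·(-8.2) = -0.3116
  Pd branch = 0.0129·Pd^0.44·e^(0.046·RH+f) = 0.5095 μm/a
  Sd branch = 0.0175·Sd^0.57·e^(0.008·RH+0.085·T) = 0.8302 μm/a
  r_corr = 0.5095 + 0.8302 = 1.34 μm/a
Power-law: D(4) = r_corr · 4^0.813
  D(4) = 1.34 × 4^0.813 = 1.34 × 3.087 = 4.135 μm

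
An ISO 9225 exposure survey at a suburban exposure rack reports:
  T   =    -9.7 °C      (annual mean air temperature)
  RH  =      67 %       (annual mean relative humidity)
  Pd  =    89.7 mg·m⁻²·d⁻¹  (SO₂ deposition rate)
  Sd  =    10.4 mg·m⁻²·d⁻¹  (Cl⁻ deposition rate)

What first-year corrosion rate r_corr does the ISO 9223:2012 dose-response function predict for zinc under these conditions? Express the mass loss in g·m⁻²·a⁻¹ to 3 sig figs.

r_corr = 7.22 g·m⁻²·a⁻¹

zinc: T≤10 °C ⇒ hinge +0.038·(-9.7−10) = -0.7486
  SO₂ term: 0.0129·89.7^0.44·exp(0.046·67-0.7486) = 0.9621
  Sd branch = 0.0175·Sd^0.57·e^(0.008·RH+0.085·T) = 0.04983 μm/a
  r_corr = 0.9621 + 0.04983 = 1.012 μm/a
Convert to mass loss: 1.012 μm/a × 7.14 g/cm³ = 7.225 g·m⁻²·a⁻¹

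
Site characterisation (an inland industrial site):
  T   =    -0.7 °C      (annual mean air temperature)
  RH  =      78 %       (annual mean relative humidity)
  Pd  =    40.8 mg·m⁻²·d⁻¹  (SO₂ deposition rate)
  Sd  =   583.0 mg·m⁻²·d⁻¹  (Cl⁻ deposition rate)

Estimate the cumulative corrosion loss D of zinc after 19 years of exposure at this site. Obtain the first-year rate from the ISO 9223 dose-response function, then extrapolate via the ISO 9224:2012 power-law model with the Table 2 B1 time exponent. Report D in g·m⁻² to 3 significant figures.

zinc: f(T) = +0.038·(T−10) [T≤10 °C] = -0.4066
  Pd branch = 0.0129·Pd^0.44·e^(0.046·RH+f) = 1.588 μm/a
  Sd branch = 0.0175·Sd^0.57·e^(0.008·RH+0.085·T) = 1.16 μm/a
  sum: 1.588 + 1.16 → r_corr = 2.749 μm/a
Power-law: D(19) = r_corr · 19^0.813
  D(19) = 2.749 × 19^0.813 = 2.749 × 10.96 = 30.11 μm
  Mass loss = 30.11 μm × 7.14 g/cm³ = 215 g·m⁻²

D(19) = 215 g·m⁻²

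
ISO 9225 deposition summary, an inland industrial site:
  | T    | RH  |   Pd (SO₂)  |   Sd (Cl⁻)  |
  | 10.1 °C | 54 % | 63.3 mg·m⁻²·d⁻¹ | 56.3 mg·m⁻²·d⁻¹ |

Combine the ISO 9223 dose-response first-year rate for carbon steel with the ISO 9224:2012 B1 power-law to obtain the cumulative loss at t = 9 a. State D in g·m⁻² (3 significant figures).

D(9) = 1.38e+03 g·m⁻²

carbon steel: temperature factor f = -0.054·(0.1) = -0.0054
  Pd branch = 1.77·Pd^0.52·e^(0.02·RH+f) = 44.81 μm/a
  Cl⁻ term: 0.102·56.3^0.62·exp(0.033·54+0.04·10.1) = 11.05
  r_corr = 44.81 + 11.05 = 55.86 μm/a
Long-term exponent b (ISO 9224 Table 2, B1) = 0.523
  D(9) = 55.86 × 9^0.523 = 55.86 × 3.156 = 176.3 μm
  Mass loss = 176.3 μm × 7.85 g/cm³ = 1384 g·m⁻²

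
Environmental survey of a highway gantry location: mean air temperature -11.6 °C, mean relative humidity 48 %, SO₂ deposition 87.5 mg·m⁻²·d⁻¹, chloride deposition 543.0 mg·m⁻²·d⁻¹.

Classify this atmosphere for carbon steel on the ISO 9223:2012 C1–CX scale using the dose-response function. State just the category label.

carbon steel: f(T) = +0.150·(T−10) [T≤10 °C] = -3.2400
  SO₂ term: 1.77·87.5^0.52·exp(0.02·48-3.2400) = 1.852
  Sd branch = 0.102·Sd^0.62·e^(0.033·RH+0.04·T) = 15.51 μm/a
  r_corr = 1.852 + 15.51 = 17.36 μm/a
17.4 μm/a falls in (1.3, 25] for carbon steel → category C2

C2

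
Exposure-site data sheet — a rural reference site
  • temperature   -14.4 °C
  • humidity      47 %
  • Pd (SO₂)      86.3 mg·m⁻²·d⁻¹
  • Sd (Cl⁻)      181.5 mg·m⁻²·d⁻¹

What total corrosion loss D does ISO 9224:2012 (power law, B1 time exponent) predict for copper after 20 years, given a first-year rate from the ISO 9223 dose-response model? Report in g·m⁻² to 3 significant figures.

D(20) = 8.22 g·m⁻²

copper: temperature factor f = +0.126·(-24.4) = -3.0744
  sulphur-dioxide contribution → 0.0125 μm/a
  chloride contribution → 0.1119 μm/a
  total first-year rate 0.1244 μm/a
Long-term exponent b (ISO 9224 Table 2, B1) = 0.667
  D(20) = 0.1244 × 20^0.667 = 0.1244 × 7.375 = 0.9178 μm
  Mass loss = 0.9178 μm × 8.96 g/cm³ = 8.224 g·m⁻²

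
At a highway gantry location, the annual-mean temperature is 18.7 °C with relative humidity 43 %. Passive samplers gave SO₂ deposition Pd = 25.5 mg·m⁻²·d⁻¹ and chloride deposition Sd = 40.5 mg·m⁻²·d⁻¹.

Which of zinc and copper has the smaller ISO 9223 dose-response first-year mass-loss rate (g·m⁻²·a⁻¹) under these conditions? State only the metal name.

zinc: T>10 °C ⇒ hinge -0.071·(18.7−10) = -0.6177
  sulphur-dioxide contribution → 0.209 μm/a
  chloride contribution → 0.9977 μm/a
  total first-year rate 1.207 μm/a
  mass loss = 1.207 μm/a × 7.14 g/cm³ = 8.616 g·m⁻²·a⁻¹
copper: f(T) = -0.080·(T−10) [T>10 °C] = -0.6960
  sulphur-dioxide contribution → 0.07754 μm/a
  chloride contribution → 0.3273 μm/a
  total first-year rate 0.4049 μm/a
  mass loss = 0.4049 μm/a × 8.96 g/cm³ = 3.627 g·m⁻²·a⁻¹
Ordering by g·m⁻²·a⁻¹: zinc (8.62) > copper (3.63)

copper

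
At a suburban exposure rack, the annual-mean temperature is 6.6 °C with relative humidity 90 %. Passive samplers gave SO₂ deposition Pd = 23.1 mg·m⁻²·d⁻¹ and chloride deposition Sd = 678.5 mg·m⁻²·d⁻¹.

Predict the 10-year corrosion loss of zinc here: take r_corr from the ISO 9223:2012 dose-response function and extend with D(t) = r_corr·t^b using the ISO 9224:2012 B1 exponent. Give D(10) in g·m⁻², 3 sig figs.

D(10) = 252 g·m⁻²

zinc: temperature factor f = +0.038·(-3.4) = -0.1292
  sulphur-dioxide contribution → 2.834 μm/a
  chloride contribution → 2.59 μm/a
  ⇒ r_corr(zinc) = 5.425 μm/a
Long-term exponent b (ISO 9224 Table 2, B1) = 0.813
  D(10) = 5.425 × 10^0.813 = 5.425 × 6.501 = 35.27 μm
  Mass loss = 35.27 μm × 7.14 g/cm³ = 251.8 g·m⁻²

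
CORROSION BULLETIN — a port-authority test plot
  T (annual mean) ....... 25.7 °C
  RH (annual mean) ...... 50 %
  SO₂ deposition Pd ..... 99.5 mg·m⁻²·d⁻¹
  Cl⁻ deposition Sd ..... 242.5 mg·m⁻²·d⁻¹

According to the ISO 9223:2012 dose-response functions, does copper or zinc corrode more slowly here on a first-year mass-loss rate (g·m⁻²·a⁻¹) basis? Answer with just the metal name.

copper: f(T) = -0.080·(T−10) [T>10 °C] = -1.2560
  SO₂ term: 0.0053·99.5^0.26·exp(0.059·50-1.2560) = 0.09537
  Sd branch = 0.01025·Sd^0.27·e^(0.036·RH+0.049·T) = 0.9621 μm/a
  sum: 0.09537 + 0.9621 → r_corr = 1.057 μm/a
  mass loss = 1.057 μm/a × 8.96 g/cm³ = 9.475 g·m⁻²·a⁻¹
zinc: f(T) = -0.071·(T−10) [T>10 °C] = -1.1147
  Pd branch = 0.0129·Pd^0.44·e^(0.046·RH+f) = 0.3194 μm/a
  Cl⁻ term: 0.0175·242.5^0.57·exp(0.008·50+0.085·25.7) = 5.306
  sum: 0.3194 + 5.306 → r_corr = 5.625 μm/a
  mass loss = 5.625 μm/a × 7.14 g/cm³ = 40.16 g·m⁻²·a⁻¹
Ordering by g·m⁻²·a⁻¹: zinc (40.2) > copper (9.48)

copper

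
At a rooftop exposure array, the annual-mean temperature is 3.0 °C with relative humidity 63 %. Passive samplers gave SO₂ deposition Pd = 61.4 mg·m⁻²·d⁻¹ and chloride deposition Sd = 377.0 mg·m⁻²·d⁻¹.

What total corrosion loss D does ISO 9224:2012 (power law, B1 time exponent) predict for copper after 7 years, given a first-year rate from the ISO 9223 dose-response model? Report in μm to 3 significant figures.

D(7) = 3.05 μm

copper: f(T) = +0.126·(T−10) [T≤10 °C] = -0.8820
  Pd branch = 0.0053·Pd^0.26·e^(0.059·RH+f) = 0.2633 μm/a
  Sd branch = 0.01025·Sd^0.27·e^(0.036·RH+0.049·T) = 0.5691 μm/a
  sum: 0.2633 + 0.5691 → r_corr = 0.8323 μm/a
ISO 9224: D(t) = r_corr · t^b with b = 0.667 (copper, B1)
  D(7) = 0.8323 × 7^0.667 = 0.8323 × 3.662 = 3.048 μm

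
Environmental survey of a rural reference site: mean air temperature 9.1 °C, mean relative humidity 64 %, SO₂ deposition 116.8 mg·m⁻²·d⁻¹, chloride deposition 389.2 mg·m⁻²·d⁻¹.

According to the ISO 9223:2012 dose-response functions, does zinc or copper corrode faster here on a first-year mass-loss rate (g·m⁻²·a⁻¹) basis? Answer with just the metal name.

zinc: temperature factor f = +0.038·(-0.9) = -0.0342
  sulphur-dioxide contribution → 1.923 μm/a
  chloride contribution → 1.895 μm/a
  ⇒ r_corr(zinc) = 3.818 μm/a
  mass loss = 3.818 μm/a × 7.14 g/cm³ = 27.26 g·m⁻²·a⁻¹
copper: temperature factor f = +0.126·(-0.9) = -0.1134
  sulphur-dioxide contribution → 0.712 μm/a
  chloride contribution → 0.8023 μm/a
  total first-year rate 1.514 μm/a
  mass loss = 1.514 μm/a × 8.96 g/cm³ = 13.57 g·m⁻²·a⁻¹
Ordering by g·m⁻²·a⁻¹: zinc (27.3) > copper (13.6)

zinc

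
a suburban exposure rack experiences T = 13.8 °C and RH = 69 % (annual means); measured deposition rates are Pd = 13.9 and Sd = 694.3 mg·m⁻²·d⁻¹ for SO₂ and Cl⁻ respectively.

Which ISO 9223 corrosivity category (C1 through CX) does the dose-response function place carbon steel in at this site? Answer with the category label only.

carbon steel: temperature factor f = -0.054·(3.8) = -0.2052
  sulphur-dioxide contribution → 22.52 μm/a
  chloride contribution → 99.77 μm/a
  ⇒ r_corr(carbon steel) = 122.3 μm/a
122 μm/a falls in (80, 200] for carbon steel → category C5

C5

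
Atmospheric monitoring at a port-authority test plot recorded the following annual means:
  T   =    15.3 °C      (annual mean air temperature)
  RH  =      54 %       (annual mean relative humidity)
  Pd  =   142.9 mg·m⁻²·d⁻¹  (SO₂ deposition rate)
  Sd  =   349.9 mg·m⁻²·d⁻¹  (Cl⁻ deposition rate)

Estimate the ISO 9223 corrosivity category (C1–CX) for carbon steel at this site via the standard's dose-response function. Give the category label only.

carbon steel: T>10 °C ⇒ hinge -0.054·(15.3−10) = -0.2862
  sulphur-dioxide contribution → 51.68 μm/a
  chloride contribution → 42.22 μm/a
  ⇒ r_corr(carbon steel) = 93.9 μm/a
Category bounds: 80…200 μm/a bracket r_corr ⇒ C5

C5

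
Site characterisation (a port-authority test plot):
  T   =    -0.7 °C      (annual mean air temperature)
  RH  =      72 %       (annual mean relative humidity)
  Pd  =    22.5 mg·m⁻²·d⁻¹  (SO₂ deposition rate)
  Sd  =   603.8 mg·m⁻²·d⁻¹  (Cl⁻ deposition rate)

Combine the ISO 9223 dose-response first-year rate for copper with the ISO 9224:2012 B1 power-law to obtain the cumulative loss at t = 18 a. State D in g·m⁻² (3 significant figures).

copper: f(T) = +0.126·(T−10) [T≤10 °C] = -1.3482
  sulphur-dioxide contribution → 0.2164 μm/a
  chloride contribution → 0.7453 μm/a
  total first-year rate 0.9617 μm/a
ISO 9224: D(t) = r_corr · t^b with b = 0.667 (copper, B1)
  D(18) = 0.9617 × 18^0.667 = 0.9617 × 6.875 = 6.612 μm
  Mass loss = 6.612 μm × 8.96 g/cm³ = 59.24 g·m⁻²

D(18) = 59.2 g·m⁻²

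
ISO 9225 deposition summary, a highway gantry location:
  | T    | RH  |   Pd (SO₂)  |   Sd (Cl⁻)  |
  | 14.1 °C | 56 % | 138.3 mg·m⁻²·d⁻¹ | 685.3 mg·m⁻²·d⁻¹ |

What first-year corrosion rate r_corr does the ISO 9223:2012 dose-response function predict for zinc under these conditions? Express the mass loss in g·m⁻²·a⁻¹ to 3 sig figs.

r_corr = 34.7 g·m⁻²·a⁻¹

zinc: temperature factor f = -0.071·(4.1) = -0.2911
  SO₂ term: 0.0129·138.3^0.44·exp(0.046·56-0.2911) = 1.109
  Sd branch = 0.0175·Sd^0.57·e^(0.008·RH+0.085·T) = 3.755 μm/a
  sum: 1.109 + 3.755 → r_corr = 4.863 μm/a
Convert to mass loss: 4.863 μm/a × 7.14 g/cm³ = 34.72 g·m⁻²·a⁻¹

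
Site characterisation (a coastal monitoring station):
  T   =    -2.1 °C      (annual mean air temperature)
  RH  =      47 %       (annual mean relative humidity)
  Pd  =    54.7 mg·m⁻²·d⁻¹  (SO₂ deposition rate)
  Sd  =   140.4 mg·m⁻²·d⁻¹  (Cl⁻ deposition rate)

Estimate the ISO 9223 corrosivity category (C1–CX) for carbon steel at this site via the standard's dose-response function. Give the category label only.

carbon steel: f(T) = +0.150·(T−10) [T≤10 °C] = -1.8150
  SO₂ term: 1.77·54.7^0.52·exp(0.02·47-1.8150) = 5.912
  Sd branch = 0.102·Sd^0.62·e^(0.033·RH+0.04·T) = 9.486 μm/a
  r_corr = 5.912 + 9.486 = 15.4 μm/a
15.4 μm/a falls in (1.3, 25] for carbon steel → category C2

C2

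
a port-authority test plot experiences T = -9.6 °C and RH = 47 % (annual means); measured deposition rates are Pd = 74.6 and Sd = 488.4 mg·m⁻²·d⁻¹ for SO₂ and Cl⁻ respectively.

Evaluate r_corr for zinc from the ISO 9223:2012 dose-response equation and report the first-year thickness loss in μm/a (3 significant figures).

r_corr = 0.739 μm/a

zinc: temperature factor f = +0.038·(-19.6) = -0.7448
  Pd branch = 0.0129·Pd^0.44·e^(0.046·RH+f) = 0.3549 μm/a
  Sd branch = 0.0175·Sd^0.57·e^(0.008·RH+0.085·T) = 0.3842 μm/a
  sum: 0.3549 + 0.3842 → r_corr = 0.7391 μm/a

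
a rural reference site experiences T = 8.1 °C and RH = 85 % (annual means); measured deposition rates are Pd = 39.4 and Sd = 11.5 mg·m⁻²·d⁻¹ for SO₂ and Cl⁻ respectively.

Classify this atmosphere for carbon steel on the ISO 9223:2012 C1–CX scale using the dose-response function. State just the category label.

C4

carbon steel: T≤10 °C ⇒ hinge +0.150·(8.1−10) = -0.2850
  Pd branch = 1.77·Pd^0.52·e^(0.02·RH+f) = 49.22 μm/a
  Cl⁻ term: 0.102·11.5^0.62·exp(0.033·85+0.04·8.1) = 10.6
  r_corr = 49.22 + 10.6 = 59.82 μm/a
ISO 9223 Table 2 (carbon steel): 50 < 59.8 ≤ 80 μm/a ⇒ C4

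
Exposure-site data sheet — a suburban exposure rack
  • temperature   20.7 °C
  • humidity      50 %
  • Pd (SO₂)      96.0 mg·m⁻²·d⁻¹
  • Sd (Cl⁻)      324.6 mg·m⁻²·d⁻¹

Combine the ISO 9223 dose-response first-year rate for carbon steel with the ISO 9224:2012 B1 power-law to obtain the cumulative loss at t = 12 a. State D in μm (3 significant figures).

carbon steel: T>10 °C ⇒ hinge -0.054·(20.7−10) = -0.5778
  sulphur-dioxide contribution → 28.98 μm/a
  chloride contribution → 43.83 μm/a
  total first-year rate 72.82 μm/a
ISO 9224: D(t) = r_corr · t^b with b = 0.523 (carbon steel, B1)
  D(12) = 72.82 × 12^0.523 = 72.82 × 3.668 = 267.1 μm

D(12) = 267 μm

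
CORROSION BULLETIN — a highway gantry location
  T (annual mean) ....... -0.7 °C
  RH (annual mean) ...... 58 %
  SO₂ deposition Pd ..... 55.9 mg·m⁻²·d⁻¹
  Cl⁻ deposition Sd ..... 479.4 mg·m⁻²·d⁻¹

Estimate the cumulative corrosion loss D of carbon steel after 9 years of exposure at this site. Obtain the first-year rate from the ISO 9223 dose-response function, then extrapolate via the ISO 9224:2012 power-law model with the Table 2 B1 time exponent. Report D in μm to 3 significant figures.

carbon steel: T≤10 °C ⇒ hinge +0.150·(-0.7−10) = -1.6050
  Pd branch = 1.77·Pd^0.52·e^(0.02·RH+f) = 9.191 μm/a
  Cl⁻ term: 0.102·479.4^0.62·exp(0.033·58+0.04·-0.7) = 30.88
  r_corr = 9.191 + 30.88 = 40.07 μm/a
Power-law: D(9) = r_corr · 9^0.523
  D(9) = 40.07 × 9^0.523 = 40.07 × 3.156 = 126.5 μm

D(9) = 126 μm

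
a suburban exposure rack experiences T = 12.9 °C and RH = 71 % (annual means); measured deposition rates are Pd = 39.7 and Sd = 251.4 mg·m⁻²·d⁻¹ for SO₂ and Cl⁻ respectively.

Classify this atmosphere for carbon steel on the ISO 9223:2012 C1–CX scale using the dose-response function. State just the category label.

C5

carbon steel: T>10 °C ⇒ hinge -0.054·(12.9−10) = -0.1566
  Pd branch = 1.77·Pd^0.52·e^(0.02·RH+f) = 42.47 μm/a
  Cl⁻ term: 0.102·251.4^0.62·exp(0.033·71+0.04·12.9) = 54.76
  sum: 42.47 + 54.76 → r_corr = 97.23 μm/a
ISO 9223 Table 2 (carbon steel): 80 < 97.2 ≤ 200 μm/a ⇒ C5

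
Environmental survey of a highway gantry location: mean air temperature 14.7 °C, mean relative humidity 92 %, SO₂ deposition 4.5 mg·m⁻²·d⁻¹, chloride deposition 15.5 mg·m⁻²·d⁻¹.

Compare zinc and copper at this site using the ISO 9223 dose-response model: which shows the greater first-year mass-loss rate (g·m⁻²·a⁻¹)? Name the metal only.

copper

zinc: f(T) = -0.071·(T−10) [T>10 °C] = -0.3337
  sulphur-dioxide contribution → 1.233 μm/a
  chloride contribution → 0.6079 μm/a
  ⇒ r_corr(zinc) = 1.841 μm/a
  mass loss = 1.841 μm/a × 7.14 g/cm³ = 13.14 g·m⁻²·a⁻¹
copper: temperature factor f = -0.080·(4.7) = -0.3760
  sulphur-dioxide contribution → 1.225 μm/a
  chloride contribution → 1.211 μm/a
  ⇒ r_corr(copper) = 2.437 μm/a
  mass loss = 2.437 μm/a × 8.96 g/cm³ = 21.83 g·m⁻²·a⁻¹
Ordering by g·m⁻²·a⁻¹: copper (21.8) > zinc (13.1)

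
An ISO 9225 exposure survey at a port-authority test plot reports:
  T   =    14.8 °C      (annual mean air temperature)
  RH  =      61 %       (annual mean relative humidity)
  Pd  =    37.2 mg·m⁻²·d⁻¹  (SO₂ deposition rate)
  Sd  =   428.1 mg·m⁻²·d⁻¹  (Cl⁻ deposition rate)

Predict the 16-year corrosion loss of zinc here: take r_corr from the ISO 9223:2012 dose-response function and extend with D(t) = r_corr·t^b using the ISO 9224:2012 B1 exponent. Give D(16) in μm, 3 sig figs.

zinc: f(T) = -0.071·(T−10) [T>10 °C] = -0.3408
  SO₂ term: 0.0129·37.2^0.44·exp(0.046·61-0.3408) = 0.7452
  Cl⁻ term: 0.0175·428.1^0.57·exp(0.008·61+0.085·14.8) = 3.172
  r_corr = 0.7452 + 3.172 = 3.917 μm/a
ISO 9224: D(t) = r_corr · t^b with b = 0.813 (zinc, B1)
  D(16) = 3.917 × 16^0.813 = 3.917 × 9.527 = 37.32 μm

D(16) = 37.3 μm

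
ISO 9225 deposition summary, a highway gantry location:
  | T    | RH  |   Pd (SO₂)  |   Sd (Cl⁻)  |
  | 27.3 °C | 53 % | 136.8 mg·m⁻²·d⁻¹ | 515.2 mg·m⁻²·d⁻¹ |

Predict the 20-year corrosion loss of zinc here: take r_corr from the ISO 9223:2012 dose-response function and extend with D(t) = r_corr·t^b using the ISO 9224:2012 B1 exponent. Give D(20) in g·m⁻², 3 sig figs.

zinc: temperature factor f = -0.071·(17.3) = -1.2283
  Pd branch = 0.0129·Pd^0.44·e^(0.046·RH+f) = 0.3766 μm/a
  Sd branch = 0.0175·Sd^0.57·e^(0.008·RH+0.085·T) = 9.567 μm/a
  r_corr = 0.3766 + 9.567 = 9.944 μm/a
Long-term exponent b (ISO 9224 Table 2, B1) = 0.813
  D(20) = 9.944 × 20^0.813 = 9.944 × 11.42 = 113.6 μm
  Mass loss = 113.6 μm × 7.14 g/cm³ = 810.9 g·m⁻²

D(20) = 811 g·m⁻²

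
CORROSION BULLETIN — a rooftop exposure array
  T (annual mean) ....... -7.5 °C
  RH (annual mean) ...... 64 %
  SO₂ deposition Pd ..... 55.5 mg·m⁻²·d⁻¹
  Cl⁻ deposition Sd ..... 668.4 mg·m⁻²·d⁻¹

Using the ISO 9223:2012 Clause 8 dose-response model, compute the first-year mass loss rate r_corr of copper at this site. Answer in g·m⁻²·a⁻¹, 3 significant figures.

r_corr = 4.34 g·m⁻²·a⁻¹

copper: temperature factor f = +0.126·(-17.5) = -2.2050
  SO₂ term: 0.0053·55.5^0.26·exp(0.059·64-2.2050) = 0.07246
  Cl⁻ term: 0.01025·668.4^0.27·exp(0.036·64+0.049·-7.5) = 0.4116
  sum: 0.07246 + 0.4116 → r_corr = 0.4841 μm/a
Convert to mass loss: 0.4841 μm/a × 8.96 g/cm³ = 4.337 g·m⁻²·a⁻¹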